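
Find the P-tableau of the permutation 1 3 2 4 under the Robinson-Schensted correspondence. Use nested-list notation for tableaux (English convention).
After inserting 1: P = [[1]].
After inserting 3: P = [[1, 3]].
After inserting 2: P = [[1, 2], [3]].
After inserting 4: P = [[1, 2, 4], [3]].

So P = [[1, 2, 4], [3]].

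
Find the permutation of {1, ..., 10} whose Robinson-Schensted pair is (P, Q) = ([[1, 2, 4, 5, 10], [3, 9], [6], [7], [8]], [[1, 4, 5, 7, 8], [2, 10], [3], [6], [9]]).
8 7 1 3 6 4 9 10 2 5

Reverse the RSK construction: for i from n down to 1, find the cell of Q containing i, remove the entry at that cell from P, and reverse-bump it up through P; the value ejected from row 1 is w(i).

Step i=10: Q has 10 at row 2, column 2; remove 9 from row 2 of P and reverse-bump: 9 enters row 1 and ejects 5. So w(10) = 5. P is now [[1, 2, 4, 9, 10], [3], [6], [7], [8]].
Step i=9: Q has 9 at row 5, column 1; remove 8 from row 5 of P and reverse-bump: 8 enters row 4 and ejects 7; 7 enters row 3 and ejects 6; 6 enters row 2 and ejects 3; 3 enters row 1 and ejects 2. So w(9) = 2. P is now [[1, 3, 4, 9, 10], [6], [7], [8]].
Step i=8: Q has 8 at row 1, column 5; remove that cell from P, ejecting 10. So w(8) = 10. P is now [[1, 3, 4, 9], [6], [7], [8]].
Step i=7: Q has 7 at row 1, column 4; remove that cell from P, ejecting 9. So w(7) = 9. P is now [[1, 3, 4], [6], [7], [8]].
Step i=6: Q has 6 at row 4, column 1; remove 8 from row 4 of P and reverse-bump: 8 enters row 3 and ejects 7; 7 enters row 2 and ejects 6; 6 enters row 1 and ejects 4. So w(6) = 4. P is now [[1, 3, 6], [7], [8]].
Step i=5: Q has 5 at row 1, column 3; remove that cell from P, ejecting 6. So w(5) = 6. P is now [[1, 3], [7], [8]].
Step i=4: Q has 4 at row 1, column 2; remove that cell from P, ejecting 3. So w(4) = 3. P is now [[1], [7], [8]].
Step i=3: Q has 3 at row 3, column 1; remove 8 from row 3 of P and reverse-bump: 8 enters row 2 and ejects 7; 7 enters row 1 and ejects 1. So w(3) = 1. P is now [[7], [8]].
Step i=2: Q has 2 at row 2, column 1; remove 8 from row 2 of P and reverse-bump: 8 enters row 1 and ejects 7. So w(2) = 7. P is now [[8]].
Step i=1: Q has 1 at row 1, column 1; remove that cell from P, ejecting 8. So w(1) = 8. P is now [].

So w = 8 7 1 3 6 4 9 10 2 5.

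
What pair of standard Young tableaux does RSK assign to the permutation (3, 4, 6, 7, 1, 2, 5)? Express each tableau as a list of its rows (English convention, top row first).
Insert each entry of the permutation into P by Schensted row insertion, recording in Q the position of each new cell.

Insert 3: appended to row 1. P = [[3]].
Insert 4: appended to row 1. P = [[3, 4]].
Insert 6: appended to row 1. P = [[3, 4, 6]].
Insert 7: appended to row 1. P = [[3, 4, 6, 7]].
Insert 1: 1 bumps 3 from row 1; 3 starts row 2. P = [[1, 4, 6, 7], [3]].
Insert 2: 2 bumps 4 from row 1; 4 appends to row 2. P = [[1, 2, 6, 7], [3, 4]].
Insert 5: 5 bumps 6 from row 1; 6 appends to row 2. P = [[1, 2, 5, 7], [3, 4, 6]].

So P = [[1, 2, 5, 7], [3, 4, 6]], Q = [[1, 2, 3, 4], [5, 6, 7]].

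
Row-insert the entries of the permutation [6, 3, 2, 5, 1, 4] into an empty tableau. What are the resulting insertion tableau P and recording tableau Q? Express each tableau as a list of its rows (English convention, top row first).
Insert each entry of the permutation into P by Schensted row insertion, recording in Q the position of each new cell.

Insert 6: appended to row 1. P = [[6]], Q = [[1]].
Insert 3: 3 bumps 6 from row 1; 6 starts row 2. P = [[3], [6]], Q = [[1], [2]].
Insert 2: 2 bumps 3 from row 1; 3 bumps 6 from row 2; 6 starts row 3. P = [[2], [3], [6]], Q = [[1], [2], [3]].
Insert 5: appended to row 1. P = [[2, 5], [3], [6]], Q = [[1, 4], [2], [3]].
Insert 1: 1 bumps 2 from row 1; 2 bumps 3 from row 2; 3 bumps 6 from row 3; 6 starts row 4. P = [[1, 5], [2], [3], [6]], Q = [[1, 4], [2], [3], [5]].
Insert 4: 4 bumps 5 from row 1; 5 appends to row 2. P = [[1, 4], [2, 5], [3], [6]], Q = [[1, 4], [2, 6], [3], [5]].

So P = [[1, 4], [2, 5], [3], [6]], Q = [[1, 4], [2, 6], [3], [5]].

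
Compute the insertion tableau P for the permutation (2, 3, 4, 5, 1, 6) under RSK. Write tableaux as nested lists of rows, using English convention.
Insert 2: appended to row 1. P = [[2]].
Insert 3: appended to row 1. P = [[2, 3]].
Insert 4: appended to row 1. P = [[2, 3, 4]].
Insert 5: appended to row 1. P = [[2, 3, 4, 5]].
Insert 1: 1 bumps 2 from row 1; 2 starts row 2. P = [[1, 3, 4, 5], [2]].
Insert 6: appended to row 1. P = [[1, 3, 4, 5, 6], [2]].

So P = [[1, 3, 4, 5, 6], [2]].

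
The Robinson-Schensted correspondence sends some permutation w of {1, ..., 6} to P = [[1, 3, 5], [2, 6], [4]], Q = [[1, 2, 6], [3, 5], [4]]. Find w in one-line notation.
4 6 2 1 3 5

Reverse the RSK construction: for i from n down to 1, find the cell of Q containing i, remove the entry at that cell from P, and reverse-bump it up through P; the value ejected from row 1 is w(i).

Step i=6: Q has 6 at row 1, column 3; remove that cell from P, ejecting 5. So w(6) = 5. P is now [[1, 3], [2, 6], [4]].
Step i=5: Q has 5 at row 2, column 2; remove 6 from row 2 of P and reverse-bump: 6 enters row 1 and ejects 3. So w(5) = 3. P is now [[1, 6], [2], [4]].
Step i=4: Q has 4 at row 3, column 1; remove 4 from row 3 of P and reverse-bump: 4 enters row 2 and ejects 2; 2 enters row 1 and ejects 1. So w(4) = 1. P is now [[2, 6], [4]].
Step i=3: Q has 3 at row 2, column 1; remove 4 from row 2 of P and reverse-bump: 4 enters row 1 and ejects 2. So w(3) = 2. P is now [[4, 6]].
Step i=2: Q has 2 at row 1, column 2; remove that cell from P, ejecting 6. So w(2) = 6. P is now [[4]].
Step i=1: Q has 1 at row 1, column 1; remove that cell from P, ejecting 4. So w(1) = 4. P is now [].

So w = 4 6 2 1 3 5.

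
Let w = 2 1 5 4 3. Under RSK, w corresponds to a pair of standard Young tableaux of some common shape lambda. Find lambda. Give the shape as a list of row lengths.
Row-insert each entry into an empty tableau.

After inserting 2: P = [[2]].
After inserting 1: P = [[1], [2]].
After inserting 5: P = [[1, 5], [2]].
After inserting 4: P = [[1, 4], [2, 5]].
After inserting 3: P = [[1, 3], [2, 4], [5]].

The final insertion tableau P = [[1, 3], [2, 4], [5]] has shape [2, 2, 1].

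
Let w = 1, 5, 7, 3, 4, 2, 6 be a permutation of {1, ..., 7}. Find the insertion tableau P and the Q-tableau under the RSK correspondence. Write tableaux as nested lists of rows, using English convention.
Insert each entry of the permutation into P by Schensted row insertion, recording in Q the position of each new cell.

Insert 1: appended to row 1. P = [[1]].
Insert 5: appended to row 1. P = [[1, 5]].
Insert 7: appended to row 1. P = [[1, 5, 7]].
Insert 3: 3 bumps 5 from row 1; 5 starts row 2. P = [[1, 3, 7], [5]].
Insert 4: 4 bumps 7 from row 1; 7 appends to row 2. P = [[1, 3, 4], [5, 7]].
Insert 2: 2 bumps 3 from row 1; 3 bumps 5 from row 2; 5 starts row 3. P = [[1, 2, 4], [3, 7], [5]].
Insert 6: appended to row 1. P = [[1, 2, 4, 6], [3, 7], [5]].

So P = [[1, 2, 4, 6], [3, 7], [5]], Q = [[1, 2, 3, 7], [4, 5], [6]].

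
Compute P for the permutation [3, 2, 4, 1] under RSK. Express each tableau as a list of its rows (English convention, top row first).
P = [[1, 4], [2], [3]]

Insert 3: appended to row 1. P = [[3]].
Insert 2: 2 bumps 3 from row 1; 3 starts row 2. P = [[2], [3]].
Insert 4: appended to row 1. P = [[2, 4], [3]].
Insert 1: 1 bumps 2 from row 1; 2 bumps 3 from row 2; 3 starts row 3. P = [[1, 4], [2], [3]].

So P = [[1, 4], [2], [3]].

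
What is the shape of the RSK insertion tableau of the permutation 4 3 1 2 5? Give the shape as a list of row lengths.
Row-insert each entry into an empty tableau.

After inserting 4: P = [[4]].
After inserting 3: P = [[3], [4]].
After inserting 1: P = [[1], [3], [4]].
After inserting 2: P = [[1, 2], [3], [4]].
After inserting 5: P = [[1, 2, 5], [3], [4]].

The final insertion tableau P = [[1, 2, 5], [3], [4]] has shape [3, 1, 1].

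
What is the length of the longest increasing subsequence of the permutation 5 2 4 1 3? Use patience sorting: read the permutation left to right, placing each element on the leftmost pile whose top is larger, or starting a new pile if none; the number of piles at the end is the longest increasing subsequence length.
5: new pile. tops = [5]
2: onto pile 1 (replacing 5). tops = [2]
4: new pile. tops = [2, 4]
1: onto pile 1 (replacing 2). tops = [1, 4]
3: onto pile 2 (replacing 4). tops = [1, 3]

2 piles, so the longest increasing subsequence has length 2.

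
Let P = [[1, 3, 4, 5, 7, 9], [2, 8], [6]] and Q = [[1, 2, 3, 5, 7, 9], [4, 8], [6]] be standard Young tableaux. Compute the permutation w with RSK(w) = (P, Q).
Reverse the RSK construction: for i from n down to 1, find the cell of Q containing i, remove the entry at that cell from P, and reverse-bump it up through P; the value ejected from row 1 is w(i).

Step i=9: Q has 9 at row 1, column 6; remove that cell from P, ejecting 9. So w(9) = 9. P is now [[1, 3, 4, 5, 7], [2, 8], [6]].
Step i=8: Q has 8 at row 2, column 2; remove 8 from row 2 of P and reverse-bump: 8 enters row 1 and ejects 7. So w(8) = 7. P is now [[1, 3, 4, 5, 8], [2], [6]].
Step i=7: Q has 7 at row 1, column 5; remove that cell from P, ejecting 8. So w(7) = 8. P is now [[1, 3, 4, 5], [2], [6]].
Step i=6: Q has 6 at row 3, column 1; remove 6 from row 3 of P and reverse-bump: 6 enters row 2 and ejects 2; 2 enters row 1 and ejects 1. So w(6) = 1. P is now [[2, 3, 4, 5], [6]].
Step i=5: Q has 5 at row 1, column 4; remove that cell from P, ejecting 5. So w(5) = 5. P is now [[2, 3, 4], [6]].
Step i=4: Q has 4 at row 2, column 1; remove 6 from row 2 of P and reverse-bump: 6 enters row 1 and ejects 4. So w(4) = 4. P is now [[2, 3, 6]].
Step i=3: Q has 3 at row 1, column 3; remove that cell from P, ejecting 6. So w(3) = 6. P is now [[2, 3]].
Step i=2: Q has 2 at row 1, column 2; remove that cell from P, ejecting 3. So w(2) = 3. P is now [[2]].
Step i=1: Q has 1 at row 1, column 1; remove that cell from P, ejecting 2. So w(1) = 2. P is now [].

So w = 2 3 6 4 5 1 8 7 9.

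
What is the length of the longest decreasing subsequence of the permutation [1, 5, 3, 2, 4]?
3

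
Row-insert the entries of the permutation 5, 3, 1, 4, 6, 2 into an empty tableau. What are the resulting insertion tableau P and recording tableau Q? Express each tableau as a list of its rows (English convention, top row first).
P = [[1, 2, 6], [3, 4], [5]], Q = [[1, 4, 5], [2, 6], [3]]

Insert each entry of the permutation into P by Schensted row insertion, recording in Q the position of each new cell.

Insert 5: appended to row 1. P = [[5]], Q = [[1]].
Insert 3: 3 bumps 5 from row 1; 5 starts row 2. P = [[3], [5]], Q = [[1], [2]].
Insert 1: 1 bumps 3 from row 1; 3 bumps 5 from row 2; 5 starts row 3. P = [[1], [3], [5]], Q = [[1], [2], [3]].
Insert 4: appended to row 1. P = [[1, 4], [3], [5]], Q = [[1, 4], [2], [3]].
Insert 6: appended to row 1. P = [[1, 4, 6], [3], [5]], Q = [[1, 4, 5], [2], [3]].
Insert 2: 2 bumps 4 from row 1; 4 appends to row 2. P = [[1, 2, 6], [3, 4], [5]], Q = [[1, 4, 5], [2, 6], [3]].

So P = [[1, 2, 6], [3, 4], [5]], Q = [[1, 4, 5], [2, 6], [3]].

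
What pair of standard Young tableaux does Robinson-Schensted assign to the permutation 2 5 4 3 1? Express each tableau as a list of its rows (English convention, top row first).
Insert each entry of the permutation into P by Schensted row insertion, recording in Q the position of each new cell.

Insert 2: appended to row 1. P = [[2]].
Insert 5: appended to row 1. P = [[2, 5]].
Insert 4: 4 bumps 5 from row 1; 5 starts row 2. P = [[2, 4], [5]].
Insert 3: 3 bumps 4 from row 1; 4 bumps 5 from row 2; 5 starts row 3. P = [[2, 3], [4], [5]].
Insert 1: 1 bumps 2 from row 1; 2 bumps 4 from row 2; 4 bumps 5 from row 3; 5 starts row 4. P = [[1, 3], [2], [4], [5]].

So P = [[1, 3], [2], [4], [5]], Q = [[1, 2], [3], [4], [5]].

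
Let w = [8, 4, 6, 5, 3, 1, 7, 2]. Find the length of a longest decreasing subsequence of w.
5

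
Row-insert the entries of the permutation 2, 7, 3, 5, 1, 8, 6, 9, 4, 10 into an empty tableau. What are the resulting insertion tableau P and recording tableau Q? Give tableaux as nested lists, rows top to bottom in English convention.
P = [[1, 3, 4, 6, 9, 10], [2, 5], [7, 8]], Q = [[1, 2, 4, 6, 8, 10], [3, 7], [5, 9]]

Insert each entry of the permutation into P by Schensted row insertion, recording in Q the position of each new cell.

Insert 2: appended to row 1. P = [[2]].
Insert 7: appended to row 1. P = [[2, 7]].
Insert 3: 3 bumps 7 from row 1; 7 starts row 2. P = [[2, 3], [7]].
Insert 5: appended to row 1. P = [[2, 3, 5], [7]].
Insert 1: 1 bumps 2 from row 1; 2 bumps 7 from row 2; 7 starts row 3. P = [[1, 3, 5], [2], [7]].
Insert 8: appended to row 1. P = [[1, 3, 5, 8], [2], [7]].
Insert 6: 6 bumps 8 from row 1; 8 appends to row 2. P = [[1, 3, 5, 6], [2, 8], [7]].
Insert 9: appended to row 1. P = [[1, 3, 5, 6, 9], [2, 8], [7]].
Insert 4: 4 bumps 5 from row 1; 5 bumps 8 from row 2; 8 appends to row 3. P = [[1, 3, 4, 6, 9], [2, 5], [7, 8]].
Insert 10: appended to row 1. P = [[1, 3, 4, 6, 9, 10], [2, 5], [7, 8]].

So P = [[1, 3, 4, 6, 9, 10], [2, 5], [7, 8]], Q = [[1, 2, 4, 6, 8, 10], [3, 7], [5, 9]].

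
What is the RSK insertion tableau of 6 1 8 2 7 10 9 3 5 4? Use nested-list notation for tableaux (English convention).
Insert 6: appended to row 1. P = [[6]].
Insert 1: 1 bumps 6 from row 1; 6 starts row 2. P = [[1], [6]].
Insert 8: appended to row 1. P = [[1, 8], [6]].
Insert 2: 2 bumps 8 from row 1; 8 appends to row 2. P = [[1, 2], [6, 8]].
Insert 7: appended to row 1. P = [[1, 2, 7], [6, 8]].
Insert 10: appended to row 1. P = [[1, 2, 7, 10], [6, 8]].
Insert 9: 9 bumps 10 from row 1; 10 appends to row 2. P = [[1, 2, 7, 9], [6, 8, 10]].
Insert 3: 3 bumps 7 from row 1; 7 bumps 8 from row 2; 8 starts row 3. P = [[1, 2, 3, 9], [6, 7, 10], [8]].
Insert 5: 5 bumps 9 from row 1; 9 bumps 10 from row 2; 10 appends to row 3. P = [[1, 2, 3, 5], [6, 7, 9], [8, 10]].
Insert 4: 4 bumps 5 from row 1; 5 bumps 6 from row 2; 6 bumps 8 from row 3; 8 starts row 4. P = [[1, 2, 3, 4], [5, 7, 9], [6, 10], [8]].

So P = [[1, 2, 3, 4], [5, 7, 9], [6, 10], [8]].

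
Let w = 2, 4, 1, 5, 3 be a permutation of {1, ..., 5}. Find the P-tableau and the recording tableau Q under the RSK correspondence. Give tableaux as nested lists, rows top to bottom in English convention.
Insert each entry of the permutation into P by Schensted row insertion, recording in Q the position of each new cell.

Insert 2: appended to row 1. P = [[2]].
Insert 4: appended to row 1. P = [[2, 4]].
Insert 1: 1 bumps 2 from row 1; 2 starts row 2. P = [[1, 4], [2]].
Insert 5: appended to row 1. P = [[1, 4, 5], [2]].
Insert 3: 3 bumps 4 from row 1; 4 appends to row 2. P = [[1, 3, 5], [2, 4]].

So P = [[1, 3, 5], [2, 4]], Q = [[1, 2, 4], [3, 5]].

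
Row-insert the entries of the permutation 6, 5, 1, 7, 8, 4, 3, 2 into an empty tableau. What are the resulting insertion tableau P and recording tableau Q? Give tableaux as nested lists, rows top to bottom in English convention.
P = [[1, 2, 8], [3, 7], [4], [5], [6]], Q = [[1, 4, 5], [2, 6], [3], [7], [8]]

Insert each entry of the permutation into P by Schensted row insertion, recording in Q the position of each new cell.

After inserting 6: P = [[6]].
After inserting 5: P = [[5], [6]].
After inserting 1: P = [[1], [5], [6]].
After inserting 7: P = [[1, 7], [5], [6]].
After inserting 8: P = [[1, 7, 8], [5], [6]].
After inserting 4: P = [[1, 4, 8], [5, 7], [6]].
After inserting 3: P = [[1, 3, 8], [4, 7], [5], [6]].
After inserting 2: P = [[1, 2, 8], [3, 7], [4], [5], [6]].

So P = [[1, 2, 8], [3, 7], [4], [5], [6]], Q = [[1, 4, 5], [2, 6], [3], [7], [8]].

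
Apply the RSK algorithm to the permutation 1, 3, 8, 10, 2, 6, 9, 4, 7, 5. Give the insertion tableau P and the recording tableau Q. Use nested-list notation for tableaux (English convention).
P = [[1, 2, 4, 5], [3, 6, 7], [8, 9], [10]], Q = [[1, 2, 3, 4], [5, 6, 7], [8, 9], [10]]

Insert each entry of the permutation into P by Schensted row insertion, recording in Q the position of each new cell.

After inserting 1: P = [[1]].
After inserting 3: P = [[1, 3]].
After inserting 8: P = [[1, 3, 8]].
After inserting 10: P = [[1, 3, 8, 10]].
After inserting 2: P = [[1, 2, 8, 10], [3]].
After inserting 6: P = [[1, 2, 6, 10], [3, 8]].
After inserting 9: P = [[1, 2, 6, 9], [3, 8, 10]].
After inserting 4: P = [[1, 2, 4, 9], [3, 6, 10], [8]].
After inserting 7: P = [[1, 2, 4, 7], [3, 6, 9], [8, 10]].
After inserting 5: P = [[1, 2, 4, 5], [3, 6, 7], [8, 9], [10]].

So P = [[1, 2, 4, 5], [3, 6, 7], [8, 9], [10]], Q = [[1, 2, 3, 4], [5, 6, 7], [8, 9], [10]].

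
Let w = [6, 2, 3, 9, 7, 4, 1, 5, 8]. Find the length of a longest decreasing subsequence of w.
4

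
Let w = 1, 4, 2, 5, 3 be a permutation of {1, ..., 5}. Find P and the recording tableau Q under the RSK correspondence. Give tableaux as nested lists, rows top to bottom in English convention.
P = [[1, 2, 3], [4, 5]], Q = [[1, 2, 4], [3, 5]]

Insert each entry of the permutation into P by Schensted row insertion, recording in Q the position of each new cell.

Insert 1: appended to row 1. P = [[1]], Q = [[1]].
Insert 4: appended to row 1. P = [[1, 4]], Q = [[1, 2]].
Insert 2: 2 bumps 4 from row 1; 4 starts row 2. P = [[1, 2], [4]], Q = [[1, 2], [3]].
Insert 5: appended to row 1. P = [[1, 2, 5], [4]], Q = [[1, 2, 4], [3]].
Insert 3: 3 bumps 5 from row 1; 5 appends to row 2. P = [[1, 2, 3], [4, 5]], Q = [[1, 2, 4], [3, 5]].

So P = [[1, 2, 3], [4, 5]], Q = [[1, 2, 4], [3, 5]].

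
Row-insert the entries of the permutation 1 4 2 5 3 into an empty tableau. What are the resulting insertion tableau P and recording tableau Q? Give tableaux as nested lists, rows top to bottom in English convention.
P = [[1, 2, 3], [4, 5]], Q = [[1, 2, 4], [3, 5]]

Insert each entry of the permutation into P by Schensted row insertion, recording in Q the position of each new cell.

Insert 1: appended to row 1. P = [[1]].
Insert 4: appended to row 1. P = [[1, 4]].
Insert 2: 2 bumps 4 from row 1; 4 starts row 2. P = [[1, 2], [4]].
Insert 5: appended to row 1. P = [[1, 2, 5], [4]].
Insert 3: 3 bumps 5 from row 1; 5 appends to row 2. P = [[1, 2, 3], [4, 5]].

So P = [[1, 2, 3], [4, 5]], Q = [[1, 2, 4], [3, 5]].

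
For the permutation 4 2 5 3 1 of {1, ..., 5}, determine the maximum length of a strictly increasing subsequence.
2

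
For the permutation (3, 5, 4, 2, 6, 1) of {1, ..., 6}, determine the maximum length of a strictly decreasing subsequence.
4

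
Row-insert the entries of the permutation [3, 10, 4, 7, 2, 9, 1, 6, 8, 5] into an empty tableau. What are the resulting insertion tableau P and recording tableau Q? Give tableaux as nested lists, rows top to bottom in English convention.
Insert each entry of the permutation into P by Schensted row insertion, recording in Q the position of each new cell.

Insert 3: appended to row 1. P = [[3]].
Insert 10: appended to row 1. P = [[3, 10]].
Insert 4: 4 bumps 10 from row 1; 10 starts row 2. P = [[3, 4], [10]].
Insert 7: appended to row 1. P = [[3, 4, 7], [10]].
Insert 2: 2 bumps 3 from row 1; 3 bumps 10 from row 2; 10 starts row 3. P = [[2, 4, 7], [3], [10]].
Insert 9: appended to row 1. P = [[2, 4, 7, 9], [3], [10]].
Insert 1: 1 bumps 2 from row 1; 2 bumps 3 from row 2; 3 bumps 10 from row 3; 10 starts row 4. P = [[1, 4, 7, 9], [2], [3], [10]].
Insert 6: 6 bumps 7 from row 1; 7 appends to row 2. P = [[1, 4, 6, 9], [2, 7], [3], [10]].
Insert 8: 8 bumps 9 from row 1; 9 appends to row 2. P = [[1, 4, 6, 8], [2, 7, 9], [3], [10]].
Insert 5: 5 bumps 6 from row 1; 6 bumps 7 from row 2; 7 appends to row 3. P = [[1, 4, 5, 8], [2, 6, 9], [3, 7], [10]].

So P = [[1, 4, 5, 8], [2, 6, 9], [3, 7], [10]], Q = [[1, 2, 4, 6], [3, 8, 9], [5, 10], [7]].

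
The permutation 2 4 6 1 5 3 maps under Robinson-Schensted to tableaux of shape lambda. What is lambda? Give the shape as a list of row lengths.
[3, 2, 1]

Row-insert each entry into an empty tableau.

After inserting 2: P = [[2]].
After inserting 4: P = [[2, 4]].
After inserting 6: P = [[2, 4, 6]].
After inserting 1: P = [[1, 4, 6], [2]].
After inserting 5: P = [[1, 4, 5], [2, 6]].
After inserting 3: P = [[1, 3, 5], [2, 4], [6]].

The final insertion tableau P = [[1, 3, 5], [2, 4], [6]] has shape [3, 2, 1].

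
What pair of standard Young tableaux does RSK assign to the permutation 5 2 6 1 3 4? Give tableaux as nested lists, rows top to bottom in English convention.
P = [[1, 3, 4], [2, 6], [5]], Q = [[1, 3, 6], [2, 5], [4]]

Insert each entry of the permutation into P by Schensted row insertion, recording in Q the position of each new cell.

Insert 5: appended to row 1. P = [[5]].
Insert 2: 2 bumps 5 from row 1; 5 starts row 2. P = [[2], [5]].
Insert 6: appended to row 1. P = [[2, 6], [5]].
Insert 1: 1 bumps 2 from row 1; 2 bumps 5 from row 2; 5 starts row 3. P = [[1, 6], [2], [5]].
Insert 3: 3 bumps 6 from row 1; 6 appends to row 2. P = [[1, 3], [2, 6], [5]].
Insert 4: appended to row 1. P = [[1, 3, 4], [2, 6], [5]].

So P = [[1, 3, 4], [2, 6], [5]], Q = [[1, 3, 6], [2, 5], [4]].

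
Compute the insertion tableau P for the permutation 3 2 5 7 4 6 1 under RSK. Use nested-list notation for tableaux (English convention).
Insert 3: appended to row 1. P = [[3]].
Insert 2: 2 bumps 3 from row 1; 3 starts row 2. P = [[2], [3]].
Insert 5: appended to row 1. P = [[2, 5], [3]].
Insert 7: appended to row 1. P = [[2, 5, 7], [3]].
Insert 4: 4 bumps 5 from row 1; 5 appends to row 2. P = [[2, 4, 7], [3, 5]].
Insert 6: 6 bumps 7 from row 1; 7 appends to row 2. P = [[2, 4, 6], [3, 5, 7]].
Insert 1: 1 bumps 2 from row 1; 2 bumps 3 from row 2; 3 starts row 3. P = [[1, 4, 6], [2, 5, 7], [3]].

So P = [[1, 4, 6], [2, 5, 7], [3]].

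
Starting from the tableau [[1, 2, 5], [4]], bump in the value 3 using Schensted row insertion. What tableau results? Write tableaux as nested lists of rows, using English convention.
In row 1, 3 replaces 5 (the leftmost entry greater than 3); 5 is bumped to row 2. 5 is appended to row 2. The new tableau is [[1, 2, 3], [4, 5]].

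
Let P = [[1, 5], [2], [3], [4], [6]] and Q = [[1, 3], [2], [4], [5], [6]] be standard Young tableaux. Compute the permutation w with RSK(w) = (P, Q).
6 4 5 3 2 1

Reverse RSK: for i = n, n-1, ..., 1, locate i in Q, remove the corresponding corner cell from P, and reverse-bump its entry up through P; the value ejected from row 1 is w(i).

So w = 6 4 5 3 2 1.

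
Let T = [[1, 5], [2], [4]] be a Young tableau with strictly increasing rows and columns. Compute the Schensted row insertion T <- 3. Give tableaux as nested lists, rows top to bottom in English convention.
[[1, 3], [2, 5], [4]]

In row 1, 3 replaces 5 (the leftmost entry greater than 3); 5 is bumped to row 2. 5 is appended to row 2. The new tableau is [[1, 3], [2, 5], [4]].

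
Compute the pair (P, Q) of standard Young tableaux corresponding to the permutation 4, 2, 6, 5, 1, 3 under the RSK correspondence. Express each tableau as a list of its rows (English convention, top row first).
Insert each entry of the permutation into P by Schensted row insertion, recording in Q the position of each new cell.

After inserting 4: P = [[4]].
After inserting 2: P = [[2], [4]].
After inserting 6: P = [[2, 6], [4]].
After inserting 5: P = [[2, 5], [4, 6]].
After inserting 1: P = [[1, 5], [2, 6], [4]].
After inserting 3: P = [[1, 3], [2, 5], [4, 6]].

So P = [[1, 3], [2, 5], [4, 6]], Q = [[1, 3], [2, 4], [5, 6]].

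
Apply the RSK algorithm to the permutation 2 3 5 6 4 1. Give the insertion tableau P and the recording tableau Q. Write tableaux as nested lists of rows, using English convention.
P = [[1, 3, 4, 6], [2], [5]], Q = [[1, 2, 3, 4], [5], [6]]

Insert each entry of the permutation into P by Schensted row insertion, recording in Q the position of each new cell.

Insert 2: appended to row 1. P = [[2]].
Insert 3: appended to row 1. P = [[2, 3]].
Insert 5: appended to row 1. P = [[2, 3, 5]].
Insert 6: appended to row 1. P = [[2, 3, 5, 6]].
Insert 4: 4 bumps 5 from row 1; 5 starts row 2. P = [[2, 3, 4, 6], [5]].
Insert 1: 1 bumps 2 from row 1; 2 bumps 5 from row 2; 5 starts row 3. P = [[1, 3, 4, 6], [2], [5]].

So P = [[1, 3, 4, 6], [2], [5]], Q = [[1, 2, 3, 4], [5], [6]].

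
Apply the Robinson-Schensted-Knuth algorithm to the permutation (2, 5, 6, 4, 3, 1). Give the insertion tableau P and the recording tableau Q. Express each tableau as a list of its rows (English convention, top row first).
P = [[1, 3, 6], [2], [4], [5]], Q = [[1, 2, 3], [4], [5], [6]]

Insert each entry of the permutation into P by Schensted row insertion, recording in Q the position of each new cell.

Insert 2: appended to row 1. P = [[2]].
Insert 5: appended to row 1. P = [[2, 5]].
Insert 6: appended to row 1. P = [[2, 5, 6]].
Insert 4: 4 bumps 5 from row 1; 5 starts row 2. P = [[2, 4, 6], [5]].
Insert 3: 3 bumps 4 from row 1; 4 bumps 5 from row 2; 5 starts row 3. P = [[2, 3, 6], [4], [5]].
Insert 1: 1 bumps 2 from row 1; 2 bumps 4 from row 2; 4 bumps 5 from row 3; 5 starts row 4. P = [[1, 3, 6], [2], [4], [5]].

So P = [[1, 3, 6], [2], [4], [5]], Q = [[1, 2, 3], [4], [5], [6]].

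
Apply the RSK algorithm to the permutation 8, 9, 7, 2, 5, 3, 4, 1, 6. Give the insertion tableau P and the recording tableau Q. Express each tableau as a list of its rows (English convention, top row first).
P = [[1, 3, 4, 6], [2, 9], [5], [7], [8]], Q = [[1, 2, 7, 9], [3, 5], [4], [6], [8]]

Insert each entry of the permutation into P by Schensted row insertion, recording in Q the position of each new cell.

After inserting 8: P = [[8]].
After inserting 9: P = [[8, 9]].
After inserting 7: P = [[7, 9], [8]].
After inserting 2: P = [[2, 9], [7], [8]].
After inserting 5: P = [[2, 5], [7, 9], [8]].
After inserting 3: P = [[2, 3], [5, 9], [7], [8]].
After inserting 4: P = [[2, 3, 4], [5, 9], [7], [8]].
After inserting 1: P = [[1, 3, 4], [2, 9], [5], [7], [8]].
After inserting 6: P = [[1, 3, 4, 6], [2, 9], [5], [7], [8]].

So P = [[1, 3, 4, 6], [2, 9], [5], [7], [8]], Q = [[1, 2, 7, 9], [3, 5], [4], [6], [8]].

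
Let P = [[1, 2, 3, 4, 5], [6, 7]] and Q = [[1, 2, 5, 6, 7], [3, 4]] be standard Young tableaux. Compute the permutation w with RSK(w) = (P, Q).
6 7 1 2 3 4 5

Reverse the RSK construction: for i from n down to 1, find the cell of Q containing i, remove the entry at that cell from P, and reverse-bump it up through P; the value ejected from row 1 is w(i).

Step i=7: Q has 7 at row 1, column 5; remove that cell from P, ejecting 5. So w(7) = 5. P is now [[1, 2, 3, 4], [6, 7]].
Step i=6: Q has 6 at row 1, column 4; remove that cell from P, ejecting 4. So w(6) = 4. P is now [[1, 2, 3], [6, 7]].
Step i=5: Q has 5 at row 1, column 3; remove that cell from P, ejecting 3. So w(5) = 3. P is now [[1, 2], [6, 7]].
Step i=4: Q has 4 at row 2, column 2; remove 7 from row 2 of P and reverse-bump: 7 enters row 1 and ejects 2. So w(4) = 2. P is now [[1, 7], [6]].
Step i=3: Q has 3 at row 2, column 1; remove 6 from row 2 of P and reverse-bump: 6 enters row 1 and ejects 1. So w(3) = 1. P is now [[6, 7]].
Step i=2: Q has 2 at row 1, column 2; remove that cell from P, ejecting 7. So w(2) = 7. P is now [[6]].
Step i=1: Q has 1 at row 1, column 1; remove that cell from P, ejecting 6. So w(1) = 6. P is now [].

So w = 6 7 1 2 3 4 5.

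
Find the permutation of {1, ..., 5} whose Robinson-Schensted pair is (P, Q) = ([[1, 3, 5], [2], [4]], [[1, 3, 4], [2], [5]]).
4 2 3 5 1

Reverse the RSK construction: for i from n down to 1, find the cell of Q containing i, remove the entry at that cell from P, and reverse-bump it up through P; the value ejected from row 1 is w(i).

Step i=5: Q has 5 at row 3, column 1; remove 4 from row 3 of P and reverse-bump: 4 enters row 2 and ejects 2; 2 enters row 1 and ejects 1. So w(5) = 1. P is now [[2, 3, 5], [4]].
Step i=4: Q has 4 at row 1, column 3; remove that cell from P, ejecting 5. So w(4) = 5. P is now [[2, 3], [4]].
Step i=3: Q has 3 at row 1, column 2; remove that cell from P, ejecting 3. So w(3) = 3. P is now [[2], [4]].
Step i=2: Q has 2 at row 2, column 1; remove 4 from row 2 of P and reverse-bump: 4 enters row 1 and ejects 2. So w(2) = 2. P is now [[4]].
Step i=1: Q has 1 at row 1, column 1; remove that cell from P, ejecting 4. So w(1) = 4. P is now [].

So w = 4 2 3 5 1.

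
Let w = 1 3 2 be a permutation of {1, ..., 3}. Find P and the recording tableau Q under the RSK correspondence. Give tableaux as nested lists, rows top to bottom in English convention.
Insert each entry of the permutation into P by Schensted row insertion, recording in Q the position of each new cell.

Insert 1: appended to row 1. P = [[1]].
Insert 3: appended to row 1. P = [[1, 3]].
Insert 2: 2 bumps 3 from row 1; 3 starts row 2. P = [[1, 2], [3]].

So P = [[1, 2], [3]], Q = [[1, 2], [3]].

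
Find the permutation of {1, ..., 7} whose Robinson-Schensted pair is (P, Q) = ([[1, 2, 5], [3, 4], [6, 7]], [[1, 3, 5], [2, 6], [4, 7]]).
Reverse the RSK construction: for i from n down to 1, find the cell of Q containing i, remove the entry at that cell from P, and reverse-bump it up through P; the value ejected from row 1 is w(i).

Step i=7: Q has 7 at row 3, column 2; remove 7 from row 3 of P and reverse-bump: 7 enters row 2 and ejects 4; 4 enters row 1 and ejects 2. So w(7) = 2. P is now [[1, 4, 5], [3, 7], [6]].
Step i=6: Q has 6 at row 2, column 2; remove 7 from row 2 of P and reverse-bump: 7 enters row 1 and ejects 5. So w(6) = 5. P is now [[1, 4, 7], [3], [6]].
Step i=5: Q has 5 at row 1, column 3; remove that cell from P, ejecting 7. So w(5) = 7. P is now [[1, 4], [3], [6]].
Step i=4: Q has 4 at row 3, column 1; remove 6 from row 3 of P and reverse-bump: 6 enters row 2 and ejects 3; 3 enters row 1 and ejects 1. So w(4) = 1. P is now [[3, 4], [6]].
Step i=3: Q has 3 at row 1, column 2; remove that cell from P, ejecting 4. So w(3) = 4. P is now [[3], [6]].
Step i=2: Q has 2 at row 2, column 1; remove 6 from row 2 of P and reverse-bump: 6 enters row 1 and ejects 3. So w(2) = 3. P is now [[6]].
Step i=1: Q has 1 at row 1, column 1; remove that cell from P, ejecting 6. So w(1) = 6. P is now [].

So w = 6 3 4 1 7 5 2.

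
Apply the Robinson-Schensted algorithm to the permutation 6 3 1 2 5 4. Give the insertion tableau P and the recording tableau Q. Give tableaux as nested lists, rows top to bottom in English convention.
P = [[1, 2, 4], [3, 5], [6]], Q = [[1, 4, 5], [2, 6], [3]]

Insert each entry of the permutation into P by Schensted row insertion, recording in Q the position of each new cell.

Insert 6: appended to row 1. P = [[6]].
Insert 3: 3 bumps 6 from row 1; 6 starts row 2. P = [[3], [6]].
Insert 1: 1 bumps 3 from row 1; 3 bumps 6 from row 2; 6 starts row 3. P = [[1], [3], [6]].
Insert 2: appended to row 1. P = [[1, 2], [3], [6]].
Insert 5: appended to row 1. P = [[1, 2, 5], [3], [6]].
Insert 4: 4 bumps 5 from row 1; 5 appends to row 2. P = [[1, 2, 4], [3, 5], [6]].

So P = [[1, 2, 4], [3, 5], [6]], Q = [[1, 4, 5], [2, 6], [3]].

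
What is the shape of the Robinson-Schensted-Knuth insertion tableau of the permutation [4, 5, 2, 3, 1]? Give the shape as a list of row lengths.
[2, 2, 1]

Row-insert each entry into an empty tableau.

After inserting 4: P = [[4]].
After inserting 5: P = [[4, 5]].
After inserting 2: P = [[2, 5], [4]].
After inserting 3: P = [[2, 3], [4, 5]].
After inserting 1: P = [[1, 3], [2, 5], [4]].

The final insertion tableau P = [[1, 3], [2, 5], [4]] has shape [2, 2, 1].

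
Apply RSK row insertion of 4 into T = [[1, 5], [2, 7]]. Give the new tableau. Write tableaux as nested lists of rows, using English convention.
[[1, 4], [2, 5], [7]]

In row 1, 4 replaces 5 (the leftmost entry greater than 4); 5 is bumped to row 2. In row 2, 5 replaces 7 (the leftmost entry greater than 5); 7 is bumped to row 3. 7 starts a new row 3. The new tableau is [[1, 4], [2, 5], [7]].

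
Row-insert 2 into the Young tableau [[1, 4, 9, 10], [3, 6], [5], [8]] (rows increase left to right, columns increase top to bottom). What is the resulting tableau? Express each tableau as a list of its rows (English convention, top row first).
[[1, 2, 9, 10], [3, 4], [5, 6], [8]]

In row 1, 2 replaces 4 (the leftmost entry greater than 2); 4 is bumped to row 2. In row 2, 4 replaces 6 (the leftmost entry greater than 4); 6 is bumped to row 3. 6 is appended to row 3. The new tableau is [[1, 2, 9, 10], [3, 4], [5, 6], [8]].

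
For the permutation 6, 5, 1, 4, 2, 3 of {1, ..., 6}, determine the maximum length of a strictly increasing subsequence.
3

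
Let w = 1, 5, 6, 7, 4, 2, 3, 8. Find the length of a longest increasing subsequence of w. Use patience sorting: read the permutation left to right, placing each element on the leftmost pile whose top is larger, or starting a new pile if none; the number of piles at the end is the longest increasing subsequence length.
1: new pile. tops = [1]
5: new pile. tops = [1, 5]
6: new pile. tops = [1, 5, 6]
7: new pile. tops = [1, 5, 6, 7]
4: onto pile 2 (replacing 5). tops = [1, 4, 6, 7]
2: onto pile 2 (replacing 4). tops = [1, 2, 6, 7]
3: onto pile 3 (replacing 6). tops = [1, 2, 3, 7]
8: new pile. tops = [1, 2, 3, 7, 8]

5 piles, so the longest increasing subsequence has length 5.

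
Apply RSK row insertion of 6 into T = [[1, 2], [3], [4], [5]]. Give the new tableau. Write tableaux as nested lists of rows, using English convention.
[[1, 2, 6], [3], [4], [5]]

6 is larger than every entry of row 1, so it is appended to row 1. The new tableau is [[1, 2, 6], [3], [4], [5]].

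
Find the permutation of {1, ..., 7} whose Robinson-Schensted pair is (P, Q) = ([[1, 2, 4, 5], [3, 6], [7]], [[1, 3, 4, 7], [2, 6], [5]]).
Reverse the RSK construction: for i from n down to 1, find the cell of Q containing i, remove the entry at that cell from P, and reverse-bump it up through P; the value ejected from row 1 is w(i).

Step i=7: Q has 7 at row 1, column 4; remove that cell from P, ejecting 5. So w(7) = 5. P is now [[1, 2, 4], [3, 6], [7]].
Step i=6: Q has 6 at row 2, column 2; remove 6 from row 2 of P and reverse-bump: 6 enters row 1 and ejects 4. So w(6) = 4. P is now [[1, 2, 6], [3], [7]].
Step i=5: Q has 5 at row 3, column 1; remove 7 from row 3 of P and reverse-bump: 7 enters row 2 and ejects 3; 3 enters row 1 and ejects 2. So w(5) = 2. P is now [[1, 3, 6], [7]].
Step i=4: Q has 4 at row 1, column 3; remove that cell from P, ejecting 6. So w(4) = 6. P is now [[1, 3], [7]].
Step i=3: Q has 3 at row 1, column 2; remove that cell from P, ejecting 3. So w(3) = 3. P is now [[1], [7]].
Step i=2: Q has 2 at row 2, column 1; remove 7 from row 2 of P and reverse-bump: 7 enters row 1 and ejects 1. So w(2) = 1. P is now [[7]].
Step i=1: Q has 1 at row 1, column 1; remove that cell from P, ejecting 7. So w(1) = 7. P is now [].

So w = 7 1 3 6 2 4 5.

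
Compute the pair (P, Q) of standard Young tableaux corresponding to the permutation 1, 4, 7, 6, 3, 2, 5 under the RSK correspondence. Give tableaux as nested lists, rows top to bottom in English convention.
Insert each entry of the permutation into P by Schensted row insertion, recording in Q the position of each new cell.

After inserting 1: P = [[1]].
After inserting 4: P = [[1, 4]].
After inserting 7: P = [[1, 4, 7]].
After inserting 6: P = [[1, 4, 6], [7]].
After inserting 3: P = [[1, 3, 6], [4], [7]].
After inserting 2: P = [[1, 2, 6], [3], [4], [7]].
After inserting 5: P = [[1, 2, 5], [3, 6], [4], [7]].

So P = [[1, 2, 5], [3, 6], [4], [7]], Q = [[1, 2, 3], [4, 7], [5], [6]].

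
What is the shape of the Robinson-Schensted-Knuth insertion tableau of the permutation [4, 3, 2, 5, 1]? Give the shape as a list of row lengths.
Row-insert each entry into an empty tableau.

After inserting 4: P = [[4]].
After inserting 3: P = [[3], [4]].
After inserting 2: P = [[2], [3], [4]].
After inserting 5: P = [[2, 5], [3], [4]].
After inserting 1: P = [[1, 5], [2], [3], [4]].

The final insertion tableau P = [[1, 5], [2], [3], [4]] has shape [2, 1, 1, 1].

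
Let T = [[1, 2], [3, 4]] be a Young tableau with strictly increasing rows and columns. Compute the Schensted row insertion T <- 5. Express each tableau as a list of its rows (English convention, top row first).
5 is larger than every entry of row 1, so it is appended to row 1. The new tableau is [[1, 2, 5], [3, 4]].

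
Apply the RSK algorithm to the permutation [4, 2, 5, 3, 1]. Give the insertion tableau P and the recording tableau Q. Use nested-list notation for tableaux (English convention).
P = [[1, 3], [2, 5], [4]], Q = [[1, 3], [2, 4], [5]]

Insert each entry of the permutation into P by Schensted row insertion, recording in Q the position of each new cell.

Insert 4: appended to row 1. P = [[4]].
Insert 2: 2 bumps 4 from row 1; 4 starts row 2. P = [[2], [4]].
Insert 5: appended to row 1. P = [[2, 5], [4]].
Insert 3: 3 bumps 5 from row 1; 5 appends to row 2. P = [[2, 3], [4, 5]].
Insert 1: 1 bumps 2 from row 1; 2 bumps 4 from row 2; 4 starts row 3. P = [[1, 3], [2, 5], [4]].

So P = [[1, 3], [2, 5], [4]], Q = [[1, 3], [2, 4], [5]].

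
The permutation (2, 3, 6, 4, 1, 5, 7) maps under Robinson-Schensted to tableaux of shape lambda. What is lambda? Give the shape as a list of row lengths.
Row-insert each entry into an empty tableau.

After inserting 2: P = [[2]].
After inserting 3: P = [[2, 3]].
After inserting 6: P = [[2, 3, 6]].
After inserting 4: P = [[2, 3, 4], [6]].
After inserting 1: P = [[1, 3, 4], [2], [6]].
After inserting 5: P = [[1, 3, 4, 5], [2], [6]].
After inserting 7: P = [[1, 3, 4, 5, 7], [2], [6]].

The final insertion tableau P = [[1, 3, 4, 5, 7], [2], [6]] has shape [5, 1, 1].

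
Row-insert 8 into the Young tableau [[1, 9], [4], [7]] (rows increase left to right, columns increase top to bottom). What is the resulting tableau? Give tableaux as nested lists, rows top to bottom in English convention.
In row 1, 8 replaces 9 (the leftmost entry greater than 8); 9 is bumped to row 2. 9 is appended to row 2. The new tableau is [[1, 8], [4, 9], [7]].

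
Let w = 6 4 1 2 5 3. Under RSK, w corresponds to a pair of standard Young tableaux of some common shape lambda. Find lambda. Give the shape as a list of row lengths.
Row-insert each entry into an empty tableau.

After inserting 6: P = [[6]].
After inserting 4: P = [[4], [6]].
After inserting 1: P = [[1], [4], [6]].
After inserting 2: P = [[1, 2], [4], [6]].
After inserting 5: P = [[1, 2, 5], [4], [6]].
After inserting 3: P = [[1, 2, 3], [4, 5], [6]].

The final insertion tableau P = [[1, 2, 3], [4, 5], [6]] has shape [3, 2, 1].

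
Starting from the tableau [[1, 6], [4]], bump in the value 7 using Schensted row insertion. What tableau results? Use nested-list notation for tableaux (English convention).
7 is larger than every entry of row 1, so it is appended to row 1. The new tableau is [[1, 6, 7], [4]].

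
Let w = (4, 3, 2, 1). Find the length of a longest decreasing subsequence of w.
4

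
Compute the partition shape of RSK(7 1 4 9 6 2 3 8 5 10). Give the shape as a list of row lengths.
Row-insert each entry into an empty tableau.

After inserting 7: P = [[7]].
After inserting 1: P = [[1], [7]].
After inserting 4: P = [[1, 4], [7]].
After inserting 9: P = [[1, 4, 9], [7]].
After inserting 6: P = [[1, 4, 6], [7, 9]].
After inserting 2: P = [[1, 2, 6], [4, 9], [7]].
After inserting 3: P = [[1, 2, 3], [4, 6], [7, 9]].
After inserting 8: P = [[1, 2, 3, 8], [4, 6], [7, 9]].
After inserting 5: P = [[1, 2, 3, 5], [4, 6, 8], [7, 9]].
After inserting 10: P = [[1, 2, 3, 5, 10], [4, 6, 8], [7, 9]].

The final insertion tableau P = [[1, 2, 3, 5, 10], [4, 6, 8], [7, 9]] has shape [5, 3, 2].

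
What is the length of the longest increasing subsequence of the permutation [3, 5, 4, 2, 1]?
2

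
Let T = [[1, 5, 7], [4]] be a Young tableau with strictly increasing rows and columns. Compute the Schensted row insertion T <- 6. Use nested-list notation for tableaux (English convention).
[[1, 5, 6], [4, 7]]

In row 1, 6 replaces 7 (the leftmost entry greater than 6); 7 is bumped to row 2. 7 is appended to row 2. The new tableau is [[1, 5, 6], [4, 7]].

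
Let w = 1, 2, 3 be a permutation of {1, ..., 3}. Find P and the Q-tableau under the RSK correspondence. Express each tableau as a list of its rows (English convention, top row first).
P = [[1, 2, 3]], Q = [[1, 2, 3]]

Insert each entry of the permutation into P by Schensted row insertion, recording in Q the position of each new cell.

Insert 1: appended to row 1. P = [[1]].
Insert 2: appended to row 1. P = [[1, 2]].
Insert 3: appended to row 1. P = [[1, 2, 3]].

So P = [[1, 2, 3]], Q = [[1, 2, 3]].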